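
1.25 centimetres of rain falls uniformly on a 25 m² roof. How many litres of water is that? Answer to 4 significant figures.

312.5 litres

Depth: 1.25 cm × 10 = 12.5 mm.
1 mm over 1 m² is 1 L, so volume = 12.5 × 25 = 312.5 L.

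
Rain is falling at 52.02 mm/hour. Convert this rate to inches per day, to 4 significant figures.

49.15 in/day

52.02 mm/hour × 0.0393701 in/mm × 24 hour/day = 49.15 in/day.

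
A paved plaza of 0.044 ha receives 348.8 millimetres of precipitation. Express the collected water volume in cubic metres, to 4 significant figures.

153.5 cubic metres

Area: 0.044 ha = 440 m².
1 mm over 1 m² is 1 L, so volume = 348.8 × 440 = 153472 L = 153.5 m³.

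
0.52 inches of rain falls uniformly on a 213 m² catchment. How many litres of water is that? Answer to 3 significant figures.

Depth: 0.52 in × 25.4 = 13.208 mm.
1 mm over 1 m² is 1 L, so volume = 13.208 × 213 = 2813.304 L ≈ 2810 L.

2810 litres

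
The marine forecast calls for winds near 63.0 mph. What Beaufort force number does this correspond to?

63.0 mph = 28.2 m/s, which is Beaufort 10 (storm, 24.5–28.4 m/s).

Beaufort force 10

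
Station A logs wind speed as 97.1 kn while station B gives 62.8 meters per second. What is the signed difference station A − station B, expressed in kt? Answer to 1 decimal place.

station B: 62.8 m/s = 122.073 kt.
Difference: 97.100 − 122.073 = -25.0 kt.

-25.0 kt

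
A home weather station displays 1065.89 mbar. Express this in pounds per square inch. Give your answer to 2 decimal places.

1 mb = 0.0145038 psi, so 1065.89 × 0.0145038 = 15.46 psi.

15.46 psi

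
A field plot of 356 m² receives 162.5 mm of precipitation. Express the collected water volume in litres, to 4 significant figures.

1 mm over 1 m² is 1 L, so volume = 162.5 × 356 = 57850 L.

57850 litres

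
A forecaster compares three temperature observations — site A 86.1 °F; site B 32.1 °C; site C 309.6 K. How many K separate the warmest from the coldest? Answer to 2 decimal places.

site A: 86.1 °F = 30.056 °C.
site C: 309.6 K = 36.450 °C.
Spread: 36.450 − 30.056 = 6.394 °C.

6.39 K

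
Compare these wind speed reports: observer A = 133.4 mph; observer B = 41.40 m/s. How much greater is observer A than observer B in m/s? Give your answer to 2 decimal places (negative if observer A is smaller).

18.24 m/s

observer A: 133.4 mph = 59.6351 m/s.
Difference: 59.6351 − 41.4000 = 18.24 m/s.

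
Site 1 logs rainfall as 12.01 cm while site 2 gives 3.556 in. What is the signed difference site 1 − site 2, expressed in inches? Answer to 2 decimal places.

site 1: 12.01 cm = 4.7283 in.
Difference: 4.7283 − 3.5560 = 1.17 in.

1.17 in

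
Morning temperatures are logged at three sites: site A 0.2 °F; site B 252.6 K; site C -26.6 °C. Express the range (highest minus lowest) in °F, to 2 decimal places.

site A: 0.2 °F = -17.667 °C.
site B: 252.6 K = -20.550 °C.
Spread: (-17.667) − (-26.600) = 8.933 °C = 16.08 °F.

16.08 °F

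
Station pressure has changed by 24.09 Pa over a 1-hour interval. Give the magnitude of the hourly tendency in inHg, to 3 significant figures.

24.09 Pa / 1 h × 0.0002953 inHg/Pa = 0.00711 inHg/h.

0.00711 inHg per hour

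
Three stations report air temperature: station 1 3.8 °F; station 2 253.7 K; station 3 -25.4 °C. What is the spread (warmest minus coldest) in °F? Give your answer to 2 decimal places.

station 1: 3.8 °F = -15.667 °C.
station 2: 253.7 K = -19.450 °C.
Spread: (-15.667) − (-25.400) = 9.733 °C = 17.52 °F.

17.52 °F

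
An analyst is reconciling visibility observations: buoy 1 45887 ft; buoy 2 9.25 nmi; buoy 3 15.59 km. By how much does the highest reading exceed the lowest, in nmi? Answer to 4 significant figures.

1.698 nmi

buoy 1: 45887 ft = 7.55203 nmi.
buoy 3: 15.59 km = 8.41793 nmi.
Spread: 9.25000 − 7.55203 = 1.698 nmi.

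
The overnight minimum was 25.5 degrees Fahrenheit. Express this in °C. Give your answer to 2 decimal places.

°C = (°F − 32) × 5/9 = (25.5 − 32) / 1.8 = -3.61 °C.

-3.61 °C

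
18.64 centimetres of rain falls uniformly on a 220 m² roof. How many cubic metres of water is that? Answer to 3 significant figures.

Depth: 18.64 cm × 10 = 186.4 mm.
1 mm over 1 m² is 1 L, so volume = 186.4 × 220 = 41008 L = 41.0 m³.

41.0 cubic metres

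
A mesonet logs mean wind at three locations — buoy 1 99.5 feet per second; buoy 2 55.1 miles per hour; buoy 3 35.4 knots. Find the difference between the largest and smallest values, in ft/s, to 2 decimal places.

39.75 ft/s

buoy 2: 55.1 mph = 80.8133 ft/s.
buoy 3: 35.4 kt = 59.7485 ft/s.
Spread: 99.5000 − 59.7485 = 39.75 ft/s.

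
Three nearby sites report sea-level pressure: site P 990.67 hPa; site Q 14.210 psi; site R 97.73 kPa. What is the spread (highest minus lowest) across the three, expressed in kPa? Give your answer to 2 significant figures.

1.3 kPa

site P: 990.67 hPa = 99.067 kPa.
site Q: 14.210 psi = 97.975 kPa.
Spread: 99.067 − 97.730 = 1.3 kPa.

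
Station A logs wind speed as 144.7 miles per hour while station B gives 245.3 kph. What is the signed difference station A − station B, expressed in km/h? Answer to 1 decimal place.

station A: 144.7 mph = 232.872 km/h.
Difference: 232.872 − 245.300 = -12.4 km/h.

-12.4 km/h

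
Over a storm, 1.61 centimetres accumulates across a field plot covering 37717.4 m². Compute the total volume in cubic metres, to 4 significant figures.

607.3 cubic metres

Depth: 1.61 cm × 10 = 16.1 mm.
1 mm over 1 m² is 1 L, so volume = 16.1 × 37717.4 = 607250.14 L = 607.3 m³.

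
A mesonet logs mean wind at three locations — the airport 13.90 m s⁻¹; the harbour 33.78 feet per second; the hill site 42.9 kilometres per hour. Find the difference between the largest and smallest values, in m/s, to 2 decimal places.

the harbour: 33.78 ft/s = 10.2961 m/s.
the hill site: 42.9 km/h = 11.9167 m/s.
Spread: 13.9000 − 10.2961 = 3.60 m/s.

3.60 m/s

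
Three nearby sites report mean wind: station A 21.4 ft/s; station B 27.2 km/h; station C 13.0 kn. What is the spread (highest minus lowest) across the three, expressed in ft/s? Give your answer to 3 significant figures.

station B: 27.2 km/h = 24.7886 ft/s.
station C: 13.0 kt = 21.9415 ft/s.
Spread: 24.7886 − 21.4000 = 3.39 ft/s.

3.39 ft/s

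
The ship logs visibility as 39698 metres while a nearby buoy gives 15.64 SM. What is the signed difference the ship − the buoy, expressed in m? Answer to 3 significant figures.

14500 m

the buoy: 15.64 SM = 25170.14 m.
Difference: 39698.00 − 25170.14 = 14500 m.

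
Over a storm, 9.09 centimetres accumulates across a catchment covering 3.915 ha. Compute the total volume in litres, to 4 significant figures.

3559000 litres

Depth: 9.09 cm × 10 = 90.9 mm.
Area: 3.915 ha = 39150 m².
1 mm over 1 m² is 1 L, so volume = 90.9 × 39150 = 3558735 L ≈ 3559000 L.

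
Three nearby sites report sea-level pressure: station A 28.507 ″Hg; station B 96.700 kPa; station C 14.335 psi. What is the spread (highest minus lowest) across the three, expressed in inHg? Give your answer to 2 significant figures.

station B: 96.700 kPa = 28.5555 inHg.
station C: 14.335 psi = 29.1864 inHg.
Spread: 29.1864 − 28.5070 = 0.68 inHg.

0.68 inHg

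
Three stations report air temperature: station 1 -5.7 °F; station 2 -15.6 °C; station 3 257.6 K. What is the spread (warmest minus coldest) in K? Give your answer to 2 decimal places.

5.39 K

station 1: -5.7 °F = -20.944 °C.
station 3: 257.6 K = -15.550 °C.
Spread: (-15.550) − (-20.944) = 5.394 °C.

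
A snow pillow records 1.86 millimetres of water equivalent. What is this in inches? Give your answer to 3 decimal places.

0.073 in

1 mm = 0.0393701 in, so 1.86 × 0.0393701 = 0.073 in.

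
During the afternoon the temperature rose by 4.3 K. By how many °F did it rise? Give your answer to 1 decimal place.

7.7 °F

Converting a difference, only the 9/5 scale factor applies: Δ°F = 4.3 × 1.8 = 7.7 °F.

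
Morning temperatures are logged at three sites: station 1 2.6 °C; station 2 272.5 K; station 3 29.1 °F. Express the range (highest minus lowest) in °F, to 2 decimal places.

7.58 °F

station 2: 272.5 K = -0.650 °C.
station 3: 29.1 °F = -1.611 °C.
Spread: 2.600 − (-1.611) = 4.211 °C = 7.58 °F.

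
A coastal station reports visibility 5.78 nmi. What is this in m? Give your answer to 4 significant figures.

10700 m

1 nmi = 1852 m, so 5.78 × 1852 = 10700 m.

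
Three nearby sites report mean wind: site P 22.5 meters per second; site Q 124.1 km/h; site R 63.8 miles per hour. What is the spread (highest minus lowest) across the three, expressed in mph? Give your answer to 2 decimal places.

site P: 22.5 m/s = 50.3311 mph.
site Q: 124.1 km/h = 77.1122 mph.
Spread: 77.1122 − 50.3311 = 26.78 mph.

26.78 mph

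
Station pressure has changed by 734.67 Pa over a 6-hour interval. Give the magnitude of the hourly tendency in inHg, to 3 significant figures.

734.67 Pa / 6 h × 0.0002953 inHg/Pa = 0.0362 inHg/h.

0.0362 inHg per hour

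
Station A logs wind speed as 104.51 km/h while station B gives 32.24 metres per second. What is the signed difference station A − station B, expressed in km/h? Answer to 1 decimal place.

station B: 32.24 m/s = 116.064 km/h.
Difference: 104.510 − 116.064 = -11.6 km/h.

-11.6 km/h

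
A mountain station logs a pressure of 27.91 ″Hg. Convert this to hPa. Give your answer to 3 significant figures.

1 inHg = 33.8639 hPa, so 27.91 × 33.8639 = 945 hPa.

945 hPa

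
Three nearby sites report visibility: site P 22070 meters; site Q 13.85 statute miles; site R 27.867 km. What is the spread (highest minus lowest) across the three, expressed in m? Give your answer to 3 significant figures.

site Q: 13.85 SM = 22289.41 m.
site R: 27.867 km = 27867.00 m.
Spread: 27867.00 − 22070.00 = 5800 m.

5800 m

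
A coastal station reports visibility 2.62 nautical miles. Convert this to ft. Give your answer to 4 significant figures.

15920 ft

1 nmi = 6076.12 ft, so 2.62 × 6076.12 = 15920 ft.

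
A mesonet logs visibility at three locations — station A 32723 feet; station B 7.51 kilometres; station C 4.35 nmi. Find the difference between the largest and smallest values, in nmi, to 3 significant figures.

station A: 32723 ft = 5.3855 nmi.
station B: 7.51 km = 4.0551 nmi.
Spread: 5.3855 − 4.0551 = 1.33 nmi.

1.33 nmi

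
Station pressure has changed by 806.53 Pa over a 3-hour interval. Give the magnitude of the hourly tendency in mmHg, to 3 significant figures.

806.53 Pa / 3 h × 0.00750062 mmHg/Pa = 2.02 mmHg/h.

2.02 mmHg per hour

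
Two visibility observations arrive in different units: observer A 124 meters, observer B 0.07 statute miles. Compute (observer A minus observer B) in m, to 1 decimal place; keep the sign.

11.3 m

observer B: 0.07 SM = 112.654 m.
Difference: 124.000 − 112.654 = 11.3 m.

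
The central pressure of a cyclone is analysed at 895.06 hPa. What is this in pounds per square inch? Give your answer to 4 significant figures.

12.98 psi

1 hPa = 0.0145038 psi, so 895.06 × 0.0145038 = 12.98 psi.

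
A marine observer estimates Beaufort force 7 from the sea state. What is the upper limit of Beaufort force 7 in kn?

Beaufort 7 (near gale) spans 28–33 knots.

33 kt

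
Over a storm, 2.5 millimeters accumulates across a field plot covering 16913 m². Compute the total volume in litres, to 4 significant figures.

1 mm over 1 m² is 1 L, so volume = 2.5 × 16913 = 42282.5 L ≈ 42280 L.

42280 litres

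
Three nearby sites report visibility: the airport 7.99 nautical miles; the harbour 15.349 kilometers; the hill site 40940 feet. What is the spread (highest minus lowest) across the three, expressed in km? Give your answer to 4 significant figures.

2.870 km

the airport: 7.99 nmi = 14.79748 km.
the hill site: 40940 ft = 12.47851 km.
Spread: 15.34900 − 12.47851 = 2.870 km.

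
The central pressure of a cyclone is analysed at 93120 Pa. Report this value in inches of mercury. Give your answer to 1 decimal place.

27.5 inHg

1 Pa = 0.0002953 inHg, so 93120 × 0.0002953 = 27.5 inHg.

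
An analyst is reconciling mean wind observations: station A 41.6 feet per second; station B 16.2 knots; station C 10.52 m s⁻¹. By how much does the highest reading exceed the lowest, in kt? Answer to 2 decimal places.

station A: 41.6 ft/s = 24.6473 kt.
station C: 10.52 m/s = 20.4492 kt.
Spread: 24.6473 − 16.2000 = 8.45 kt.

8.45 kt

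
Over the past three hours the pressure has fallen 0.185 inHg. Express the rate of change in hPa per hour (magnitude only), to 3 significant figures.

0.185 inHg / 3 h × 33.8639 hPa/inHg = 2.09 hPa/h.

2.09 hPa per hour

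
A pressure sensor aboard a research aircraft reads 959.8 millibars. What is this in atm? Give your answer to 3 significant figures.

0.947 atm

1 mb = 0.000986923 atm, so 959.8 × 0.000986923 = 0.947 atm.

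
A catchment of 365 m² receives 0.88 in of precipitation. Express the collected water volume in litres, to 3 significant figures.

8160 litres

Depth: 0.88 in × 25.4 = 22.352 mm.
1 mm over 1 m² is 1 L, so volume = 22.352 × 365 = 8158.48 L ≈ 8160 L.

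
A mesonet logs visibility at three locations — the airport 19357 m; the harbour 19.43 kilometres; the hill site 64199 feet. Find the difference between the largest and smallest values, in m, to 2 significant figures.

the harbour: 19.43 km = 19430.00 m.
the hill site: 64199 ft = 19567.86 m.
Spread: 19567.86 − 19357.00 = 210 m.

210 m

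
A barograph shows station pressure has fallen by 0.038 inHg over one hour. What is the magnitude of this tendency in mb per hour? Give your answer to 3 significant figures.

0.038 inHg / 1 h × 33.8639 mb/inHg = 1.29 mb/h.

1.29 mb per hour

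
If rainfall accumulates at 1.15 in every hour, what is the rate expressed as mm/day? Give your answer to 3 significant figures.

701 mm/day

1.15 in/hour × 25.4 mm/in × 24 hour/day = 701 mm/day.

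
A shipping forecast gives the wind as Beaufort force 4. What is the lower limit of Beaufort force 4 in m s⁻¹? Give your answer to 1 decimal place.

5.5 m/s

Beaufort 4 (moderate breeze) spans 5.5–7.9 m/s.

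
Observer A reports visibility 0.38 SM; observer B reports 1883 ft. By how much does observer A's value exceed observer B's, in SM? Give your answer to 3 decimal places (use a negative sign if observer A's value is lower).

observer B: 1883 ft = 0.35663 SM.
Difference: 0.38000 − 0.35663 = 0.023 SM.

0.023 SM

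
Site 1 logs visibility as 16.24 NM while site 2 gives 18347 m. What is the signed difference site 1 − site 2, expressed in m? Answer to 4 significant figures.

site 1: 16.24 nmi = 30076.48 m.
Difference: 30076.48 − 18347.00 = 11730 m.

11730 m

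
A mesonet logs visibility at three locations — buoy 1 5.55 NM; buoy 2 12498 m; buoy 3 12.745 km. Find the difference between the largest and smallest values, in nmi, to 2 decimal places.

1.33 nmi

buoy 2: 12498 m = 6.7484 nmi.
buoy 3: 12.745 km = 6.8817 nmi.
Spread: 6.8817 − 5.5500 = 1.33 nmi.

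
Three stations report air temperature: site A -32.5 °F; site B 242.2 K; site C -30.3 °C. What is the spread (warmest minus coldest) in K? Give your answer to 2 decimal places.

site A: -32.5 °F = -35.833 °C.
site B: 242.2 K = -30.950 °C.
Spread: (-30.300) − (-35.833) = 5.533 °C.

5.53 K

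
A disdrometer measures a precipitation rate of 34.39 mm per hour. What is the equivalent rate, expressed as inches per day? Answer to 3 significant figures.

32.5 in/day

34.39 mm/hour × 0.0393701 in/mm × 24 hour/day = 32.5 in/day.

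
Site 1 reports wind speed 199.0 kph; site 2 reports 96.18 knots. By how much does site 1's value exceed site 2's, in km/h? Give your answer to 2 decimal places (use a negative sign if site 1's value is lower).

20.87 km/h

site 2: 96.18 kt = 178.1254 km/h.
Difference: 199.0000 − 178.1254 = 20.87 km/h.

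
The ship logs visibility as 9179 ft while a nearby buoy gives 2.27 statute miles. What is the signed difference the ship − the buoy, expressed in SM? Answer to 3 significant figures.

the ship: 9179 ft = 1.73845 SM.
Difference: 1.73845 − 2.27000 = -0.532 SM.

-0.532 SM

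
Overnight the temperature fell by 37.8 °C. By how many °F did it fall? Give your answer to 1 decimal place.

A change of 1 °C equals a change of 1.8 °F: Δ°F = 37.8 × 1.8 = 68.0 °F.

68.0 °F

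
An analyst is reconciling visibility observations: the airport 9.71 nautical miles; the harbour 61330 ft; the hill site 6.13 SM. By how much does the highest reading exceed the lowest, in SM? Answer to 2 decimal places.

the airport: 9.71 nmi = 11.1741 SM.
the harbour: 61330 ft = 11.6155 SM.
Spread: 11.6155 − 6.1300 = 5.49 SM.

5.49 SM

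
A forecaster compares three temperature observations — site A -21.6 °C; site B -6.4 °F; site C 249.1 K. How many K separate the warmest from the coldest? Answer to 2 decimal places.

2.72 K

site B: -6.4 °F = -21.333 °C.
site C: 249.1 K = -24.050 °C.
Spread: (-21.333) − (-24.050) = 2.717 °C.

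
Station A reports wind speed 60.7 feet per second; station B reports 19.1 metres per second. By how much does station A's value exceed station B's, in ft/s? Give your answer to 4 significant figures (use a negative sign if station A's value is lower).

-1.964 ft/s

station B: 19.1 m/s = 62.66404 ft/s.
Difference: 60.70000 − 62.66404 = -1.964 ft/s.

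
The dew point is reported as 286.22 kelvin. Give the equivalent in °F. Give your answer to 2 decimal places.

55.53 °F

First to °C: 13.07 °C.
Then to °F: 55.53 °F.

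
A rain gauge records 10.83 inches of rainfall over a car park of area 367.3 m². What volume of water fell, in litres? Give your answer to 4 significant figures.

101000 litres

Depth: 10.83 in × 25.4 = 275.082 mm.
1 mm over 1 m² is 1 L, so volume = 275.082 × 367.3 = 101037.62 L ≈ 101000 L.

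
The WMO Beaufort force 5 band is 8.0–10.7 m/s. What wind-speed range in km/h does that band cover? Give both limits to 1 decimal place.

28.8 to 38.5 km/h

8.0–10.7 m/s × 3.6 = 28.8–38.5 km/h.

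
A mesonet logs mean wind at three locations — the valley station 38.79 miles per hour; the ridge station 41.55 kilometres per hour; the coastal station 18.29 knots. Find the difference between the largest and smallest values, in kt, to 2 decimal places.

15.42 kt

the valley station: 38.79 mph = 33.7076 kt.
the ridge station: 41.55 km/h = 22.4352 kt.
Spread: 33.7076 − 18.2900 = 15.42 kt.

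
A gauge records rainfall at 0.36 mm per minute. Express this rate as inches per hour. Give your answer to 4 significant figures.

0.36 mm/minute × 0.0393701 in/mm × 60 minute/hour = 0.8504 in/hour.

0.8504 in/hour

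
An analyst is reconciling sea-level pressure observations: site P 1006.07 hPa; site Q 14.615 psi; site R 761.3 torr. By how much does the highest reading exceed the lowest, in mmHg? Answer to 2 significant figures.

site P: 1006.07 hPa = 754.614 mmHg.
site Q: 14.615 psi = 755.814 mmHg.
Spread: 761.300 − 754.614 = 6.7 mmHg.

6.7 mmHg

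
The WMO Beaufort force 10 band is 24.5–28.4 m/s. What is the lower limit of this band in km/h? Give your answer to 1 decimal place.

24.5–28.4 m/s × 3.6 = 88.2–102.2 km/h.

88.2 km/h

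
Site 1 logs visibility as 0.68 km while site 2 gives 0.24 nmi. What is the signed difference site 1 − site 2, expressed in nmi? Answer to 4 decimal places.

0.1272 nmi

site 1: 0.68 km = 0.367171 nmi.
Difference: 0.367171 − 0.240000 = 0.1272 nmi.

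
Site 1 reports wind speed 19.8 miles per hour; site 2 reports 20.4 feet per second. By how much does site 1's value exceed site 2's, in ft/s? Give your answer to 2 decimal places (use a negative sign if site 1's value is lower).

8.64 ft/s

site 1: 19.8 mph = 29.0400 ft/s.
Difference: 29.0400 − 20.4000 = 8.64 ft/s.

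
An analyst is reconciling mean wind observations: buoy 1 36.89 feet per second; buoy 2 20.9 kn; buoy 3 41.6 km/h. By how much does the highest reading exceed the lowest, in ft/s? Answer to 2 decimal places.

2.64 ft/s

buoy 2: 20.9 kt = 35.2752 ft/s.
buoy 3: 41.6 km/h = 37.9119 ft/s.
Spread: 37.9119 − 35.2752 = 2.64 ft/s.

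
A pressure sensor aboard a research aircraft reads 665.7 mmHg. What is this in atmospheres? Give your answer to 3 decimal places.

1 mmHg = 0.00131579 atm, so 665.7 × 0.00131579 = 0.876 atm.

0.876 atm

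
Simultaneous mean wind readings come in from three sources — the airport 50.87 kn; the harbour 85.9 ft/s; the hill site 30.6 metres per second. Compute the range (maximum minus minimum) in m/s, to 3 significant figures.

the airport: 50.87 kt = 26.1698 m/s.
the harbour: 85.9 ft/s = 26.1823 m/s.
Spread: 30.6000 − 26.1698 = 4.43 m/s.

4.43 m/s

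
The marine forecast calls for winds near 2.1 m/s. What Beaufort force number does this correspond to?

2.1 m/s lies in the Beaufort 2 band (light breeze, 1.6–3.3 m/s).

Beaufort force 2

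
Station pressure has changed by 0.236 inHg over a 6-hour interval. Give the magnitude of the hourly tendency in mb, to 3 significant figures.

0.236 inHg / 6 h × 33.8639 mb/inHg = 1.33 mb/h.

1.33 mb per hour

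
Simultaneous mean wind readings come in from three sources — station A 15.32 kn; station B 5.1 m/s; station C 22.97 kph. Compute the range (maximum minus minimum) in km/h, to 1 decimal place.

station A: 15.32 kt = 28.373 km/h.
station B: 5.1 m/s = 18.360 km/h.
Spread: 28.373 − 18.360 = 10.0 km/h.

10.0 km/h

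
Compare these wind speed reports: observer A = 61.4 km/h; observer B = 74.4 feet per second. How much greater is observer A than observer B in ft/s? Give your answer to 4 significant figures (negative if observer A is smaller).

observer A: 61.4 km/h = 55.9565 ft/s.
Difference: 55.9565 − 74.4000 = -18.44 ft/s.

-18.44 ft/s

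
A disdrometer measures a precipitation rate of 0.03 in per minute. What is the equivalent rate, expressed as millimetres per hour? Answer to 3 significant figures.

45.7 mm/hour

0.03 in/minute × 25.4 mm/in × 60 minute/hour = 45.7 mm/hour.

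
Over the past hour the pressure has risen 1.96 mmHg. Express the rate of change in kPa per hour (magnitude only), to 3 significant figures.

0.261 kPa per hour

1.96 mmHg / 1 h × 0.133322 kPa/mmHg = 0.261 kPa/h.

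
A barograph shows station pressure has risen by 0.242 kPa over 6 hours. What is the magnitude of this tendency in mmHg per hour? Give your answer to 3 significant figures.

0.303 mmHg per hour

0.242 kPa / 6 h × 7.50062 mmHg/kPa = 0.303 mmHg/h.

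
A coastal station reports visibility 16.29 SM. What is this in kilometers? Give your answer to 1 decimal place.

26.2 km

1 SM = 1.60934 km, so 16.29 × 1.60934 = 26.2 km.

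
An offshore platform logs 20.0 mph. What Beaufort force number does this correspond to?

Beaufort force 5

20.0 mph = 8.9 m/s, which is Beaufort 5 (fresh breeze, 8.0–10.7 m/s).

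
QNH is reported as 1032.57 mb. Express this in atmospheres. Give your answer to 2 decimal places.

1 mb = 0.000986923 atm, so 1032.57 × 0.000986923 = 1.02 atm.

1.02 atm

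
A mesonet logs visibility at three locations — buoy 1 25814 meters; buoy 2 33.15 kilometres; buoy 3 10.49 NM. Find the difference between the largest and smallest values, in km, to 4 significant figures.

13.72 km

buoy 1: 25814 m = 25.8140 km.
buoy 3: 10.49 nmi = 19.4275 km.
Spread: 33.1500 − 19.4275 = 13.72 km.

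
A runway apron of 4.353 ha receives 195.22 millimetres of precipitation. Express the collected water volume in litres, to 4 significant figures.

Area: 4.353 ha = 43530 m².
1 mm over 1 m² is 1 L, so volume = 195.22 × 43530 = 8497926.6 L ≈ 8498000 L.

8498000 litres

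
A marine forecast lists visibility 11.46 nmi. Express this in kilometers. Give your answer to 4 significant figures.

21.22 km

1 nmi = 1.852 km, so 11.46 × 1.852 = 21.22 km.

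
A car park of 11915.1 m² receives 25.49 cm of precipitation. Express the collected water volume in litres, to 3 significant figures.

Depth: 25.49 cm × 10 = 254.9 mm.
1 mm over 1 m² is 1 L, so volume = 254.9 × 11915.1 = 3037159 L ≈ 3040000 L.

3040000 litres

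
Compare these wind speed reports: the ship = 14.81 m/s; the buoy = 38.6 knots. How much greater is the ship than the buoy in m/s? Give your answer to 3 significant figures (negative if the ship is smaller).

the buoy: 38.6 kt = 19.8576 m/s.
Difference: 14.8100 − 19.8576 = -5.05 m/s.

-5.05 m/s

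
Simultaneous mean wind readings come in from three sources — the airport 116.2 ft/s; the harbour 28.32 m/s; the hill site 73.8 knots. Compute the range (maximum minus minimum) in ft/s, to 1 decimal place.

the harbour: 28.32 m/s = 92.913 ft/s.
the hill site: 73.8 kt = 124.560 ft/s.
Spread: 124.560 − 92.913 = 31.6 ft/s.

31.6 ft/s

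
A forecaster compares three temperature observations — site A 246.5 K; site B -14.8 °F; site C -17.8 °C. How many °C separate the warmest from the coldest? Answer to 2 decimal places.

site A: 246.5 K = -26.650 °C.
site B: -14.8 °F = -26.000 °C.
Spread: (-17.800) − (-26.650) = 8.850 °C.

8.85 °C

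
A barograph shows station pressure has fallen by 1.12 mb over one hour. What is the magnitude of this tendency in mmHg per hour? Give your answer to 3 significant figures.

0.840 mmHg per hour

1.12 mb / 1 h × 0.750062 mmHg/mb = 0.840 mmHg/h.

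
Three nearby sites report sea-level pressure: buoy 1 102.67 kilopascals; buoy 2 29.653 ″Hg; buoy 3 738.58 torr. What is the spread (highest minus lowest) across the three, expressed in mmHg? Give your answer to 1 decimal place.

buoy 1: 102.67 kPa = 770.088 mmHg.
buoy 2: 29.653 inHg = 753.186 mmHg.
Spread: 770.088 − 738.580 = 31.5 mmHg.

31.5 mmHg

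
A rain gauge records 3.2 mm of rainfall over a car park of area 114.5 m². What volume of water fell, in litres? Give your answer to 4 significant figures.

1 mm over 1 m² is 1 L, so volume = 3.2 × 114.5 = 366.4 L.

366.4 litres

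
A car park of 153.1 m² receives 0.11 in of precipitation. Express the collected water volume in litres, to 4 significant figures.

Depth: 0.11 in × 25.4 = 2.794 mm.
1 mm over 1 m² is 1 L, so volume = 2.794 × 153.1 = 427.7614 L ≈ 427.8 L.

427.8 litres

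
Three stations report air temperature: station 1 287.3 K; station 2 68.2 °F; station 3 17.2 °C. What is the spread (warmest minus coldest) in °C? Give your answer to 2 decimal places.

station 1: 287.3 K = 14.150 °C.
station 2: 68.2 °F = 20.111 °C.
Spread: 20.111 − 14.150 = 5.961 °C.

5.96 °C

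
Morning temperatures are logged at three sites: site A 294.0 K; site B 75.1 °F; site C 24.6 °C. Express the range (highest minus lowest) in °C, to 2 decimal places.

site A: 294.0 K = 20.850 °C.
site B: 75.1 °F = 23.944 °C.
Spread: 24.600 − 20.850 = 3.750 °C.

3.75 °C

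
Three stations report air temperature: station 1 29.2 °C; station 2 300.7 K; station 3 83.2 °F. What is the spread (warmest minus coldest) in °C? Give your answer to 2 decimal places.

station 2: 300.7 K = 27.550 °C.
station 3: 83.2 °F = 28.444 °C.
Spread: 29.200 − 27.550 = 1.650 °C.

1.65 °C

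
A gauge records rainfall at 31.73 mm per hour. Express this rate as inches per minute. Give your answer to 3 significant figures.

31.73 mm/hour × 0.0393701 in/mm × 0.0166667 hour/minute = 0.0208 in/minute.

0.0208 in/minute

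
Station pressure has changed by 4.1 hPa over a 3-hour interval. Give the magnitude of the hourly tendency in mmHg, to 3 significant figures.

4.1 hPa / 3 h × 0.750062 mmHg/hPa = 1.03 mmHg/h.

1.03 mmHg per hour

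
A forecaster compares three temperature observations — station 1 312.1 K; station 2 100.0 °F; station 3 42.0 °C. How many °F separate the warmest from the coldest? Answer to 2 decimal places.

7.60 °F

station 1: 312.1 K = 38.950 °C.
station 2: 100.0 °F = 37.778 °C.
Spread: 42.000 − 37.778 = 4.222 °C = 7.60 °F.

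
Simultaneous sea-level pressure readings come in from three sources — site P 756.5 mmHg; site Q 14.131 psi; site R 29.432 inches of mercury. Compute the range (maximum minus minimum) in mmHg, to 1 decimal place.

site Q: 14.131 psi = 730.784 mmHg.
site R: 29.432 inHg = 747.573 mmHg.
Spread: 756.500 − 730.784 = 25.7 mmHg.

25.7 mmHg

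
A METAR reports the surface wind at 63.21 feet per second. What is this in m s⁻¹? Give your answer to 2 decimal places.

19.27 m/s

1 ft/s = 0.3048 m/s, so 63.21 × 0.3048 = 19.27 m/s.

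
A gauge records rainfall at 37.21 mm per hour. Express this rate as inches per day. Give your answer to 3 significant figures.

35.2 in/day

37.21 mm/hour × 0.0393701 in/mm × 24 hour/day = 35.2 in/day.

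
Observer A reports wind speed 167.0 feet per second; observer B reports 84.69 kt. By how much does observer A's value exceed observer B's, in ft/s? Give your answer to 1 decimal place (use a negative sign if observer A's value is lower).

observer B: 84.69 kt = 142.941 ft/s.
Difference: 167.000 − 142.941 = 24.1 ft/s.

24.1 ft/s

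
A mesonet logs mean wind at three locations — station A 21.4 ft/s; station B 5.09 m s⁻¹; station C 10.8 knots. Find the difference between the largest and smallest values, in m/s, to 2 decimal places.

1.43 m/s

station A: 21.4 ft/s = 6.5227 m/s.
station C: 10.8 kt = 5.5560 m/s.
Spread: 6.5227 − 5.0900 = 1.43 m/s.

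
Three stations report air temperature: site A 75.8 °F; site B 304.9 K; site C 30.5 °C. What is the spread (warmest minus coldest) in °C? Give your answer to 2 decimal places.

site A: 75.8 °F = 24.333 °C.
site B: 304.9 K = 31.750 °C.
Spread: 31.750 − 24.333 = 7.417 °C.

7.42 °C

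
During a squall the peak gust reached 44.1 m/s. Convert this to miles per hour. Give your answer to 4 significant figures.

1 m/s = 2.23694 mph, so 44.1 × 2.23694 = 98.65 mph.

98.65 mph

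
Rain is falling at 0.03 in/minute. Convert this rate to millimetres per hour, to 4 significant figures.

0.03 in/minute × 25.4 mm/in × 60 minute/hour = 45.72 mm/hour.

45.72 mm/hour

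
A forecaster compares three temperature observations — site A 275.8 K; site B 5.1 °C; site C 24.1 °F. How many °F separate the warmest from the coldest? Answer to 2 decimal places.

17.08 °F

site A: 275.8 K = 2.650 °C.
site C: 24.1 °F = -4.389 °C.
Spread: 5.100 − (-4.389) = 9.489 °C = 17.08 °F.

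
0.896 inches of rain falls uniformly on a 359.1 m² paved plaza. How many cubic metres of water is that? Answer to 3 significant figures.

Depth: 0.896 in × 25.4 = 22.7584 mm.
1 mm over 1 m² is 1 L, so volume = 22.7584 × 359.1 = 8172.5414 L = 8.17 m³.

8.17 cubic metres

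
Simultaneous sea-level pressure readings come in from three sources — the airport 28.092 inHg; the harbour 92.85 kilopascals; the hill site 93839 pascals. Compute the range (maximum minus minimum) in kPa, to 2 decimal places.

the airport: 28.092 inHg = 95.1304 kPa.
the hill site: 93839 Pa = 93.8390 kPa.
Spread: 95.1304 − 92.8500 = 2.28 kPa.

2.28 kPa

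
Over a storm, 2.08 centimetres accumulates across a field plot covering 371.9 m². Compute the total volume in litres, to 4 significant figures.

Depth: 2.08 cm × 10 = 20.8 mm.
1 mm over 1 m² is 1 L, so volume = 20.8 × 371.9 = 7735.52 L ≈ 7736 L.

7736 litres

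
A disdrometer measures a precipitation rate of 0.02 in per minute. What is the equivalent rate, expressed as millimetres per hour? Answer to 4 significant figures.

30.48 mm/hour

0.02 in/minute × 25.4 mm/in × 60 minute/hour = 30.48 mm/hour.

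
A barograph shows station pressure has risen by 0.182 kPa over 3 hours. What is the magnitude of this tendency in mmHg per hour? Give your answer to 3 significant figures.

0.182 kPa / 3 h × 7.50062 mmHg/kPa = 0.455 mmHg/h.

0.455 mmHg per hour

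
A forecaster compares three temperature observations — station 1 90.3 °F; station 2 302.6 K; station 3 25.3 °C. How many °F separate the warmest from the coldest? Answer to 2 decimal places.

12.76 °F

station 1: 90.3 °F = 32.389 °C.
station 2: 302.6 K = 29.450 °C.
Spread: 32.389 − 25.300 = 7.089 °C = 12.76 °F.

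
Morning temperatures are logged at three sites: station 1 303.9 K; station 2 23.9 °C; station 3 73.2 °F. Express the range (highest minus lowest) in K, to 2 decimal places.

station 1: 303.9 K = 30.750 °C.
station 3: 73.2 °F = 22.889 °C.
Spread: 30.750 − 22.889 = 7.861 °C.

7.86 K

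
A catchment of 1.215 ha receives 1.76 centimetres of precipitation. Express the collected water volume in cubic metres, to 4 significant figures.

213.8 cubic metres

Depth: 1.76 cm × 10 = 17.6 mm.
Area: 1.215 ha = 12150 m².
1 mm over 1 m² is 1 L, so volume = 17.6 × 12150 = 213840 L = 213.8 m³.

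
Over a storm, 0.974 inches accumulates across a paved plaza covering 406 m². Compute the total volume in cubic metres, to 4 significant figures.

10.04 cubic metres

Depth: 0.974 in × 25.4 = 24.7396 mm.
1 mm over 1 m² is 1 L, so volume = 24.7396 × 406 = 10044.278 L = 10.04 m³.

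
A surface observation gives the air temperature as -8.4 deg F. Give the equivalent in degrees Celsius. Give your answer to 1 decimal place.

°C = (°F − 32) × 5/9 = (-8.4 − 32) / 1.8 = -22.4 °C.

-22.4 °C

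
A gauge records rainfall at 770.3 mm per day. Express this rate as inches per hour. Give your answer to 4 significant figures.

770.3 mm/day × 0.0393701 in/mm × 0.0416667 day/hour = 1.264 in/hour.

1.264 in/hour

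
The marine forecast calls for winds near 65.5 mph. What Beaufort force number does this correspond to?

65.5 mph = 29.3 m/s, which is Beaufort 11 (violent storm, 28.5–32.6 m/s).

Beaufort force 11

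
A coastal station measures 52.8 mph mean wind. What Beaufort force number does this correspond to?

52.8 mph = 23.6 m/s, which is Beaufort 9 (strong gale, 20.8–24.4 m/s).

Beaufort force 9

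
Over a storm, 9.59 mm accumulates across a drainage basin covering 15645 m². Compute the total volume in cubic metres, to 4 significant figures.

150.0 cubic metres

1 mm over 1 m² is 1 L, so volume = 9.59 × 15645 = 150035.55 L = 150.0 m³.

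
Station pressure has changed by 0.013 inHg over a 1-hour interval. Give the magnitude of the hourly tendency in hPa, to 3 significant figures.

0.440 hPa per hour

0.013 inHg / 1 h × 33.8639 hPa/inHg = 0.440 hPa/h.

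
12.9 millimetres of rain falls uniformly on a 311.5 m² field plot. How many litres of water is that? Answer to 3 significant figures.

4020 litres

1 mm over 1 m² is 1 L, so volume = 12.9 × 311.5 = 4018.35 L ≈ 4020 L.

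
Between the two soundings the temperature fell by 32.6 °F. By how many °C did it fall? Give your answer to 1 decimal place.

For a temperature change the 32° offset cancels: Δ°C = 32.6 × 0.5556 = 18.1 °C.

18.1 °C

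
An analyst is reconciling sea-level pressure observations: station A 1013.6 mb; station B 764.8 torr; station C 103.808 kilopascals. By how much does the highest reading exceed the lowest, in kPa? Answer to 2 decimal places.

station A: 1013.6 mb = 101.3600 kPa.
station B: 764.8 mmHg = 101.9650 kPa.
Spread: 103.8080 − 101.3600 = 2.45 kPa.

2.45 kPa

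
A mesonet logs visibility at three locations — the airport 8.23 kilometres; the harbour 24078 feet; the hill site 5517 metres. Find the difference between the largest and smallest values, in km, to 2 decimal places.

2.71 km

the harbour: 24078 ft = 7.3390 km.
the hill site: 5517 m = 5.5170 km.
Spread: 8.2300 − 5.5170 = 2.71 km.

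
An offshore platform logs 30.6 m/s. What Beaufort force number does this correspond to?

30.6 m/s lies in the Beaufort 11 band (violent storm, 28.5–32.6 m/s).

Beaufort force 11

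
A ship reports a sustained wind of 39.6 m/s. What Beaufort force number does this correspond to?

Beaufort force 12

39.6 m/s lies in the Beaufort 12 band (hurricane force, ≥32.7 m/s).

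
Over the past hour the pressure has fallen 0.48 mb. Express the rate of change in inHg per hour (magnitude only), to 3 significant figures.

0.0142 inHg per hour

0.48 mb / 1 h × 0.02953 inHg/mb = 0.0142 inHg/h.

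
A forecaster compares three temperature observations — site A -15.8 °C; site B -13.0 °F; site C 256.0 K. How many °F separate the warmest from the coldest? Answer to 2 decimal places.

16.56 °F

site B: -13.0 °F = -25.000 °C.
site C: 256.0 K = -17.150 °C.
Spread: (-15.800) − (-25.000) = 9.200 °C = 16.56 °F.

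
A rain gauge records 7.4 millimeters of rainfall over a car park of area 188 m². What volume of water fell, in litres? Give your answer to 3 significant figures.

1 mm over 1 m² is 1 L, so volume = 7.4 × 188 = 1391.2 L ≈ 1390 L.

1390 litres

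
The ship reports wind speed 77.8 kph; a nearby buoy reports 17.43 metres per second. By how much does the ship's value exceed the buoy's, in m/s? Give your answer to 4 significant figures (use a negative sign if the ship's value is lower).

the ship: 77.8 km/h = 21.61111 m/s.
Difference: 21.61111 − 17.43000 = 4.181 m/s.

4.181 m/s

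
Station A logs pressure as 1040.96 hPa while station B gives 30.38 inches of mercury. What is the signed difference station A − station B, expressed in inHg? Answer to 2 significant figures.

0.36 inHg

station A: 1040.96 hPa = 30.7395 inHg.
Difference: 30.7395 − 30.3800 = 0.36 inHg.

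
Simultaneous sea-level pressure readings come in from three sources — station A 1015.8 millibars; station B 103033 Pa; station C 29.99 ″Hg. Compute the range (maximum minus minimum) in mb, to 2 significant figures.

station B: 103033 Pa = 1030.33 mb.
station C: 29.99 inHg = 1015.58 mb.
Spread: 1030.33 − 1015.58 = 15 mb.

15 mb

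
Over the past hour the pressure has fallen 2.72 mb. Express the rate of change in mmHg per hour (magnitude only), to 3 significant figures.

2.04 mmHg per hour

2.72 mb / 1 h × 0.750062 mmHg/mb = 2.04 mmHg/h.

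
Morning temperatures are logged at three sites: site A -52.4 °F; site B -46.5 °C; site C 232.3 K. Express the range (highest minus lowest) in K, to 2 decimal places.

6.04 K

site A: -52.4 °F = -46.889 °C.
site C: 232.3 K = -40.850 °C.
Spread: (-40.850) − (-46.889) = 6.039 °C.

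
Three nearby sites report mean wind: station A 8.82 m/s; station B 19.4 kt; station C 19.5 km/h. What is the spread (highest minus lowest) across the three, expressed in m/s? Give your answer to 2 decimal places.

4.56 m/s

station B: 19.4 kt = 9.9802 m/s.
station C: 19.5 km/h = 5.4167 m/s.
Spread: 9.9802 − 5.4167 = 4.56 m/s.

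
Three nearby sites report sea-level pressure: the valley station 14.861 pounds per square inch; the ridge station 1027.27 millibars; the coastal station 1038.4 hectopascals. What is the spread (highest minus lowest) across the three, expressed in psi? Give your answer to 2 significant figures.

0.20 psi

the ridge station: 1027.27 mb = 14.8993 psi.
the coastal station: 1038.4 hPa = 15.0607 psi.
Spread: 15.0607 − 14.8610 = 0.20 psi.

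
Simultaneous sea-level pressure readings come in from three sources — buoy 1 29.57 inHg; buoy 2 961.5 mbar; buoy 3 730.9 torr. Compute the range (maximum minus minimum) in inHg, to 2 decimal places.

buoy 2: 961.5 mb = 28.3931 inHg.
buoy 3: 730.9 mmHg = 28.7756 inHg.
Spread: 29.5700 − 28.3931 = 1.18 inHg.

1.18 inHg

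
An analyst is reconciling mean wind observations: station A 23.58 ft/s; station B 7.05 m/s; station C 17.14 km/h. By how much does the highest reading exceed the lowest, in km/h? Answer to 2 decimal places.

8.73 km/h

station A: 23.58 ft/s = 25.8739 km/h.
station B: 7.05 m/s = 25.3800 km/h.
Spread: 25.8739 − 17.1400 = 8.73 km/h.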